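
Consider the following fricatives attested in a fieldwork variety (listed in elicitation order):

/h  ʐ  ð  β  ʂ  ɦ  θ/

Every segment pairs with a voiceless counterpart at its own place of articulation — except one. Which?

Dental: /θ/ ~ /ð/
Retroflex: /ʂ/ ~ /ʐ/
Glottal: /h/ ~ /ɦ/
Bilabial: only /β/ (voiced); no voiceless partner.
So /β/ is the unpaired segment.

/β/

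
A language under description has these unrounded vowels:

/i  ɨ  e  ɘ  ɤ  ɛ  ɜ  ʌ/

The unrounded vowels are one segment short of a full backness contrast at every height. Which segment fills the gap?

/ɯ/

height            front     central   back    
high              i         ɨ         —       
high-mid          e         ɘ         ɤ       
low-mid           ɛ         ɜ         ʌ       
The high row has no back member, so the gap is the high back unrounded vowel /ɯ/.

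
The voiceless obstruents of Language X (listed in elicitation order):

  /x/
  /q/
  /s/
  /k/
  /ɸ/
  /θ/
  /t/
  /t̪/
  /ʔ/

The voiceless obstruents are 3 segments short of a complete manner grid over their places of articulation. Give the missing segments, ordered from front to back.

bilabial: stop —, fricative /ɸ/.
dental: stop /t̪/, fricative /θ/.
alveolar: stop /t/, fricative /s/.
velar: stop /k/, fricative /x/.
uvular: stop /q/, fricative —.
glottal: stop /ʔ/, fricative —.
Gaps, from front to back: bilabial lacks stop (/p/); uvular lacks fricative (/χ/); glottal lacks fricative (/h/).

/p/, /χ/, /h/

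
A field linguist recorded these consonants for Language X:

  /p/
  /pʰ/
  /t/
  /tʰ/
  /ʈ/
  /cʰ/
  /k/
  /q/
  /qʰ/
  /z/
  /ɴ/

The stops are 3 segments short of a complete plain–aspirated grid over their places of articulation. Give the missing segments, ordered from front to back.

bilabial: plain /p/, aspirated /pʰ/.
alveolar: plain /t/, aspirated /tʰ/.
retroflex: plain /ʈ/, aspirated —.
palatal: plain —, aspirated /cʰ/.
velar: plain /k/, aspirated —.
uvular: plain /q/, aspirated /qʰ/.
Gaps, from front to back: retroflex lacks aspirated (/ʈʰ/); palatal lacks plain (/c/); velar lacks aspirated (/kʰ/).

/ʈʰ/, /c/, /kʰ/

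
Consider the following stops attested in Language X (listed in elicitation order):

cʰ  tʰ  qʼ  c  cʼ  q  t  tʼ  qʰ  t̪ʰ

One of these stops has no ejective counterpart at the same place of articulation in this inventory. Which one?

Alveolar: /t/ ~ /tʰ/ ~ /tʼ/
Palatal: /c/ ~ /cʰ/ ~ /cʼ/
Uvular: /q/ ~ /qʰ/ ~ /qʼ/
Dental: only /t̪ʰ/ (aspirated); no ejective partner.
So /t̪ʰ/ is the unpaired segment.

/t̪ʰ/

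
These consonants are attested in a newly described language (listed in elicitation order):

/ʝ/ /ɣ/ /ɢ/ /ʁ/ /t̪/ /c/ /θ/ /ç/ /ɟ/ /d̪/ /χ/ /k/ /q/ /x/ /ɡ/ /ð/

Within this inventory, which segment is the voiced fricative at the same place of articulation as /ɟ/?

/ɟ/ is a voiced palatal stop.
The voiced fricative at the same place is a voiced palatal fricative — in this inventory, /ʝ/.

/ʝ/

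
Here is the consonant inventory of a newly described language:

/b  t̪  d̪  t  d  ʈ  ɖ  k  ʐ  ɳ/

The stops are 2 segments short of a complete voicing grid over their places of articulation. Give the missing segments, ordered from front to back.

/p/, /ɡ/

Voiceless: /t̪/ (dental), /t/ (alveolar), /ʈ/ (retroflex), /k/ (velar).
Voiced: /b/ (bilabial), /d̪/ (dental), /d/ (alveolar), /ɖ/ (retroflex).
Gaps, from front to back: bilabial lacks voiceless (/p/); velar lacks voiced (/ɡ/).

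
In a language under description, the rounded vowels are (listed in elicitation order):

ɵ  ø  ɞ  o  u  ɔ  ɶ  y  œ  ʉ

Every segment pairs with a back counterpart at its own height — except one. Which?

/ɶ/

High: /y/ ~ /ʉ/ ~ /u/
High-mid: /ø/ ~ /ɵ/ ~ /o/
Low-mid: /œ/ ~ /ɞ/ ~ /ɔ/
Low: only /ɶ/ (front); no back partner.
So /ɶ/ is the unpaired segment.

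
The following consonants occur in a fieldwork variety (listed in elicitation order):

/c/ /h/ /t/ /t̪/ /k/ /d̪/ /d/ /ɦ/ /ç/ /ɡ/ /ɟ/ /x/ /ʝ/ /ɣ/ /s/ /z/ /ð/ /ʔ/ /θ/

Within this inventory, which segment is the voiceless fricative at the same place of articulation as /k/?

/x/

/k/ is a voiceless velar stop.
The voiceless fricative at the same place is a voiceless velar fricative — in this inventory, /x/.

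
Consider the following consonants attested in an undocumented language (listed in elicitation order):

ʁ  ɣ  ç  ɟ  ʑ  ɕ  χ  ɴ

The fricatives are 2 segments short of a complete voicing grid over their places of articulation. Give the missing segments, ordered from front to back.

/ʝ/, /x/

Voiceless: /ɕ/ (alveolo-palatal), /ç/ (palatal), /χ/ (uvular).
Voiced: /ʑ/ (alveolo-palatal), /ɣ/ (velar), /ʁ/ (uvular).
Gaps, from front to back: palatal lacks voiced (/ʝ/); velar lacks voiceless (/x/).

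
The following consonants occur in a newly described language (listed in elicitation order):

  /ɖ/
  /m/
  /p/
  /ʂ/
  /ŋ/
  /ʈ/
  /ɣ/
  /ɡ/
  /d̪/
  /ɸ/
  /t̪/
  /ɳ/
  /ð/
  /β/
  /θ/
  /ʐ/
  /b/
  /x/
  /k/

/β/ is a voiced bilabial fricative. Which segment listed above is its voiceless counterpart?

/ɸ/

The voiceless counterpart is a voiceless bilabial fricative — in this inventory, /ɸ/.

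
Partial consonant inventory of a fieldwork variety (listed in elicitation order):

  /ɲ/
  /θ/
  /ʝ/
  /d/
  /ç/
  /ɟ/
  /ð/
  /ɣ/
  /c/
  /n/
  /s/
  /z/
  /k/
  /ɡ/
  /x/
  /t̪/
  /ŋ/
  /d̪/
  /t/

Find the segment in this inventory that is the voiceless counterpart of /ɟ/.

/ɟ/ is a voiced palatal stop.
The voiceless counterpart is a voiceless palatal stop — in this inventory, /c/.

/c/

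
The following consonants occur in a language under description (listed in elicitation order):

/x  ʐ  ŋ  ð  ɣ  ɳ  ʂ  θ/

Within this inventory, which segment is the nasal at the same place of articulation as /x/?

/ŋ/

/x/ is a voiceless velar fricative.
The nasal at the same place is a velar nasal — in this inventory, /ŋ/.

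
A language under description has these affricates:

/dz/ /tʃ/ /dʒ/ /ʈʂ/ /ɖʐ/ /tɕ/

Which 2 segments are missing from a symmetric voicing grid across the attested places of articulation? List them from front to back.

/ts/, /dʑ/

place of articulation  voiceless  voiced  
alveolar          —         dz      
postalveolar      tʃ        dʒ      
retroflex         ʈʂ        ɖʐ      
alveolo-palatal   tɕ        —       
Gaps, from front to back: alveolar lacks voiceless (/ts/); alveolo-palatal lacks voiced (/dʑ/).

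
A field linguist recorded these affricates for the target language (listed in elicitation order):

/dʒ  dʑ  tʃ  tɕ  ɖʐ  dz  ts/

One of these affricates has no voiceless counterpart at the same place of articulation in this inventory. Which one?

Alveolar: /ts/ ~ /dz/
Postalveolar: /tʃ/ ~ /dʒ/
Alveolo-palatal: /tɕ/ ~ /dʑ/
Retroflex: only /ɖʐ/ (voiced); no voiceless partner.
So /ɖʐ/ is the unpaired segment.

/ɖʐ/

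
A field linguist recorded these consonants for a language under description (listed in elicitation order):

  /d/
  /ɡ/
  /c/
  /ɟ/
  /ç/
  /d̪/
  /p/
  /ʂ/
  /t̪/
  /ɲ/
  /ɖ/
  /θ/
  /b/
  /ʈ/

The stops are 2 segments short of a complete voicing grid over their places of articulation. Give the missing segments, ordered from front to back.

/t/, /k/

Voiceless: /p/ (bilabial), /t̪/ (dental), /ʈ/ (retroflex), /c/ (palatal).
Voiced: /b/ (bilabial), /d̪/ (dental), /d/ (alveolar), /ɖ/ (retroflex), /ɟ/ (palatal), /ɡ/ (velar).
Gaps, from front to back: alveolar lacks voiceless (/t/); velar lacks voiceless (/k/).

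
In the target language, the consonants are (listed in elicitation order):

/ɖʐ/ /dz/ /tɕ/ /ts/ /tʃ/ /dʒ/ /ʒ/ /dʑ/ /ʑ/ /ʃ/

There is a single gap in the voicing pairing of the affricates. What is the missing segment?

alveolar: voiceless /ts/, voiced /dz/.
postalveolar: voiceless /tʃ/, voiced /dʒ/.
retroflex: voiceless —, voiced /ɖʐ/.
alveolo-palatal: voiceless /tɕ/, voiced /dʑ/.
The retroflex row has no voiceless member, so the gap is the voiceless retroflex affricate /ʈʂ/.

/ʈʂ/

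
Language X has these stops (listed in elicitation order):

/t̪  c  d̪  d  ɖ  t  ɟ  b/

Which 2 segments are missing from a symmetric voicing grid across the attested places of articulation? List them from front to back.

place of articulation  voiceless  voiced  
bilabial          —         b       
dental            t̪        d̪      
alveolar          t         d       
retroflex         —         ɖ       
palatal           c         ɟ       
Gaps, from front to back: bilabial lacks voiceless (/p/); retroflex lacks voiceless (/ʈ/).

/p/, /ʈ/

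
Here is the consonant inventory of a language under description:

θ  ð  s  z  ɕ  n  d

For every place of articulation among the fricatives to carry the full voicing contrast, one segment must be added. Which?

dental: voiceless /θ/, voiced /ð/.
alveolar: voiceless /s/, voiced /z/.
alveolo-palatal: voiceless /ɕ/, voiced —.
The alveolo-palatal row has no voiced member, so the gap is the voiced alveolo-palatal fricative /ʑ/.

/ʑ/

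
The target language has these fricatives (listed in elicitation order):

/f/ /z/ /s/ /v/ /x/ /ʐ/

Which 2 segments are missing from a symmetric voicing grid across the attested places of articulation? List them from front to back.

/ʂ/, /ɣ/

labiodental: voiceless /f/, voiced /v/.
alveolar: voiceless /s/, voiced /z/.
retroflex: voiceless —, voiced /ʐ/.
velar: voiceless /x/, voiced —.
Gaps, from front to back: retroflex lacks voiceless (/ʂ/); velar lacks voiced (/ɣ/).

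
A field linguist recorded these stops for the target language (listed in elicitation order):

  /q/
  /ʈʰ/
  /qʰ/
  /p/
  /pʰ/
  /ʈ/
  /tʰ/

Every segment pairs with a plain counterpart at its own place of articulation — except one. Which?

/tʰ/

Bilabial: /p/ ~ /pʰ/
Retroflex: /ʈ/ ~ /ʈʰ/
Uvular: /q/ ~ /qʰ/
Alveolar: only /tʰ/ (aspirated); no plain partner.
So /tʰ/ is the unpaired segment.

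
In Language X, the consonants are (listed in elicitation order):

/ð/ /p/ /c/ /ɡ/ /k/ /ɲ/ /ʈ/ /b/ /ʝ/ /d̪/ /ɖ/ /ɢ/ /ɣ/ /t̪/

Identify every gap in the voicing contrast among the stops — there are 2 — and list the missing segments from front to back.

place of articulation  voiceless  voiced  
bilabial          p         b       
dental            t̪        d̪      
retroflex         ʈ         ɖ       
palatal           c         —       
velar             k         ɡ       
uvular            —         ɢ       
Gaps, from front to back: palatal lacks voiced (/ɟ/); uvular lacks voiceless (/q/).

/ɟ/, /q/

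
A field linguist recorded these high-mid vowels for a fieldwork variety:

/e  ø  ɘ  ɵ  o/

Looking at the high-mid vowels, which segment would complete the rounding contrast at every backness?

/ɤ/

Unrounded: /e/ (front), /ɘ/ (central).
Rounded: /ø/ (front), /ɵ/ (central), /o/ (back).
The back row has no unrounded member, so the gap is the back unrounded vowel /ɤ/.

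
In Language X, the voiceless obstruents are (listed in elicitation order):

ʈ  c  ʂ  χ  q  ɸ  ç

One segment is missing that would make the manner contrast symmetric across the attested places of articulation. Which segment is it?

Stop: /ʈ/ (retroflex), /c/ (palatal), /q/ (uvular).
Fricative: /ɸ/ (bilabial), /ʂ/ (retroflex), /ç/ (palatal), /χ/ (uvular).
The bilabial row has no stop member, so the gap is the bilabial stop /p/.

/p/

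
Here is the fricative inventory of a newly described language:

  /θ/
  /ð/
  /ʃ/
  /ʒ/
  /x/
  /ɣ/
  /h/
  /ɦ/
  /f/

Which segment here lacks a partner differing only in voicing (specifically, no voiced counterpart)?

Dental: /θ/ ~ /ð/
Postalveolar: /ʃ/ ~ /ʒ/
Velar: /x/ ~ /ɣ/
Glottal: /h/ ~ /ɦ/
Labiodental: only /f/ (voiceless); no voiced partner.
So /f/ is the unpaired segment.

/f/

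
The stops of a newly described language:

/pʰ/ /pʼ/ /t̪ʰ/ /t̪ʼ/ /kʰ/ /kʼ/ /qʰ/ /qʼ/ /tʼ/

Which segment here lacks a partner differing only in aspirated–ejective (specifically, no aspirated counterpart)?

Bilabial: /pʰ/ ~ /pʼ/
Dental: /t̪ʰ/ ~ /t̪ʼ/
Velar: /kʰ/ ~ /kʼ/
Uvular: /qʰ/ ~ /qʼ/
Alveolar: only /tʼ/ (ejective); no aspirated partner.
So /tʼ/ is the unpaired segment.

/tʼ/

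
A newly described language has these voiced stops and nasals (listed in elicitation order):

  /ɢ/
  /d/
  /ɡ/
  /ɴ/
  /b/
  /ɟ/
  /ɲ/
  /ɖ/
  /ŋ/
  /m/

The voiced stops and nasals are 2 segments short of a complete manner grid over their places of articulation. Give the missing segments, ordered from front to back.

Oral stop: /b/ (bilabial), /d/ (alveolar), /ɖ/ (retroflex), /ɟ/ (palatal), /ɡ/ (velar), /ɢ/ (uvular).
Nasal: /m/ (bilabial), /ɲ/ (palatal), /ŋ/ (velar), /ɴ/ (uvular).
Gaps, from front to back: alveolar lacks nasal (/n/); retroflex lacks nasal (/ɳ/).

/n/, /ɳ/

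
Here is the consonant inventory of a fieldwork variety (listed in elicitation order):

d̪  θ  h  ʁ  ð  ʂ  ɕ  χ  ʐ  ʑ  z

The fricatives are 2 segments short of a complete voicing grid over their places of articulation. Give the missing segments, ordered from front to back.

dental: voiceless /θ/, voiced /ð/.
alveolar: voiceless —, voiced /z/.
retroflex: voiceless /ʂ/, voiced /ʐ/.
alveolo-palatal: voiceless /ɕ/, voiced /ʑ/.
uvular: voiceless /χ/, voiced /ʁ/.
glottal: voiceless /h/, voiced —.
Gaps, from front to back: alveolar lacks voiceless (/s/); glottal lacks voiced (/ɦ/).

/s/, /ɦ/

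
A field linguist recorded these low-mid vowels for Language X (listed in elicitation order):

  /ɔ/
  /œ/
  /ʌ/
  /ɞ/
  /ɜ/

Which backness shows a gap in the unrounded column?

Unrounded: /ɜ/ (central), /ʌ/ (back).
Rounded: /œ/ (front), /ɞ/ (central), /ɔ/ (back).
Every backness has an unrounded member except front, where /ɛ/ would be expected.

front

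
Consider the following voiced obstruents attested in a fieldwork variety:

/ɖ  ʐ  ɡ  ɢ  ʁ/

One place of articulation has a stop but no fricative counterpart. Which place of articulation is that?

retroflex: stop /ɖ/, fricative /ʐ/.
velar: stop /ɡ/, fricative —.
uvular: stop /ɢ/, fricative /ʁ/.
Every place of articulation has a fricative member except velar, where /ɣ/ would be expected.

velar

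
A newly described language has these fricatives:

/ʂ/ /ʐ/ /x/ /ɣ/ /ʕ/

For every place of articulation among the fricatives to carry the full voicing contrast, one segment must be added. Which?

/ħ/

retroflex: voiceless /ʂ/, voiced /ʐ/.
velar: voiceless /x/, voiced /ɣ/.
pharyngeal: voiceless —, voiced /ʕ/.
The pharyngeal row has no voiceless member, so the gap is the voiceless pharyngeal fricative /ħ/.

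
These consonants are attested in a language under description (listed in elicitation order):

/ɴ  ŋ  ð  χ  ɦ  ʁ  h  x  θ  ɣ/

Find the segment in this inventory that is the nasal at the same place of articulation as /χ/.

/ɴ/

/χ/ is a voiceless uvular fricative.
The nasal at the same place is an uvular nasal — in this inventory, /ɴ/.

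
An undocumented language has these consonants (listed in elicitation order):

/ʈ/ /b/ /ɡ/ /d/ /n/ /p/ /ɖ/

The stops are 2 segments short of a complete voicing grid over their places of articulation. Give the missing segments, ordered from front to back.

place of articulation  voiceless  voiced  
bilabial          p         b       
alveolar          —         d       
retroflex         ʈ         ɖ       
velar             —         ɡ       
Gaps, from front to back: alveolar lacks voiceless (/t/); velar lacks voiceless (/k/).

/t/, /k/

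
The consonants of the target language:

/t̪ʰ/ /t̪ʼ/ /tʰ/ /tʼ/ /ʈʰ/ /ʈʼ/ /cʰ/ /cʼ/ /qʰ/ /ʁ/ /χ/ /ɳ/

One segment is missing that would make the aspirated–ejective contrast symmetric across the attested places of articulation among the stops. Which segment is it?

/qʼ/

Aspirated: /t̪ʰ/ (dental), /tʰ/ (alveolar), /ʈʰ/ (retroflex), /cʰ/ (palatal), /qʰ/ (uvular).
Ejective: /t̪ʼ/ (dental), /tʼ/ (alveolar), /ʈʼ/ (retroflex), /cʼ/ (palatal).
The uvular row has no ejective member, so the gap is the ejective uvular stop /qʼ/.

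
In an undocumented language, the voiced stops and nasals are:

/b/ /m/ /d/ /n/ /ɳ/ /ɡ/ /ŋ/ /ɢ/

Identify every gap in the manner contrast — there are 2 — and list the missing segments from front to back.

Oral stop: /b/ (bilabial), /d/ (alveolar), /ɡ/ (velar), /ɢ/ (uvular).
Nasal: /m/ (bilabial), /n/ (alveolar), /ɳ/ (retroflex), /ŋ/ (velar).
Gaps, from front to back: retroflex lacks oral stop (/ɖ/); uvular lacks nasal (/ɴ/).

/ɖ/, /ɴ/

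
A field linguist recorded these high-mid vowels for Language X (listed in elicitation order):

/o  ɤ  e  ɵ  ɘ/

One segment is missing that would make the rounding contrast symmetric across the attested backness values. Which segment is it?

/ø/

front: unrounded /e/, rounded —.
central: unrounded /ɘ/, rounded /ɵ/.
back: unrounded /ɤ/, rounded /o/.
The front row has no rounded member, so the gap is the front rounded vowel /ø/.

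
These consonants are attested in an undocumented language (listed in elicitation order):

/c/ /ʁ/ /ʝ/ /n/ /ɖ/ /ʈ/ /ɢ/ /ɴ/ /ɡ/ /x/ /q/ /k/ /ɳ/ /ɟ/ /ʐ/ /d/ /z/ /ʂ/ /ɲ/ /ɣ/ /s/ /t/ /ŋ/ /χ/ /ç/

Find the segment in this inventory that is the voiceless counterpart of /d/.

/t/

/d/ is a voiced alveolar stop.
The voiceless counterpart is a voiceless alveolar stop — in this inventory, /t/.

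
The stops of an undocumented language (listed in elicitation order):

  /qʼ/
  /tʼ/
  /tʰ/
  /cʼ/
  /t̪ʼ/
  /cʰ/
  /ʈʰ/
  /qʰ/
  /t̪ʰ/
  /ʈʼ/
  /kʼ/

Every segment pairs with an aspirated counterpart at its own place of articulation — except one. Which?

/kʼ/

Dental: /t̪ʰ/ ~ /t̪ʼ/
Alveolar: /tʰ/ ~ /tʼ/
Retroflex: /ʈʰ/ ~ /ʈʼ/
Palatal: /cʰ/ ~ /cʼ/
Uvular: /qʰ/ ~ /qʼ/
Velar: only /kʼ/ (ejective); no aspirated partner.
So /kʼ/ is the unpaired segment.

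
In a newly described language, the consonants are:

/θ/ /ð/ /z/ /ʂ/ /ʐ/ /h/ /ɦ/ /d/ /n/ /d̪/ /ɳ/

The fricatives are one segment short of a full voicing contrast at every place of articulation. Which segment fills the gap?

place of articulation  voiceless  voiced  
dental            θ         ð       
alveolar          —         z       
retroflex         ʂ         ʐ       
glottal           h         ɦ       
The alveolar row has no voiceless member, so the gap is the voiceless alveolar fricative /s/.

/s/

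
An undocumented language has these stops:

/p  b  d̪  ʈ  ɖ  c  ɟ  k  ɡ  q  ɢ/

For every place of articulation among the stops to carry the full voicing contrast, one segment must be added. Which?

/t̪/

place of articulation  voiceless  voiced  
bilabial          p         b       
dental            —         d̪      
retroflex         ʈ         ɖ       
palatal           c         ɟ       
velar             k         ɡ       
uvular            q         ɢ       
The dental row has no voiceless member, so the gap is the voiceless dental stop /t̪/.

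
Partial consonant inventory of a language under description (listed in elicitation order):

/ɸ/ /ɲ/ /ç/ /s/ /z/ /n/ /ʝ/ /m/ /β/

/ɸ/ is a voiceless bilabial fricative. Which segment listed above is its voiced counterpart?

The voiced counterpart is a voiced bilabial fricative — in this inventory, /β/.

/β/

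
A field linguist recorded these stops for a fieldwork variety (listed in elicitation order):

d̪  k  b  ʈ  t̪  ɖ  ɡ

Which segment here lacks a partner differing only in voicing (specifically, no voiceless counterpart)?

/b/

Dental: /t̪/ ~ /d̪/
Retroflex: /ʈ/ ~ /ɖ/
Velar: /k/ ~ /ɡ/
Bilabial: only /b/ (voiced); no voiceless partner.
So /b/ is the unpaired segment.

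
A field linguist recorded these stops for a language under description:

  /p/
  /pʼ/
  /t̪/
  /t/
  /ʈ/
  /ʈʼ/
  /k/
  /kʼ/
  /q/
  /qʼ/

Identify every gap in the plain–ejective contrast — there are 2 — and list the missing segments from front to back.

Plain: /p/ (bilabial), /t̪/ (dental), /t/ (alveolar), /ʈ/ (retroflex), /k/ (velar), /q/ (uvular).
Ejective: /pʼ/ (bilabial), /ʈʼ/ (retroflex), /kʼ/ (velar), /qʼ/ (uvular).
Gaps, from front to back: dental lacks ejective (/t̪ʼ/); alveolar lacks ejective (/tʼ/).

/t̪ʼ/, /tʼ/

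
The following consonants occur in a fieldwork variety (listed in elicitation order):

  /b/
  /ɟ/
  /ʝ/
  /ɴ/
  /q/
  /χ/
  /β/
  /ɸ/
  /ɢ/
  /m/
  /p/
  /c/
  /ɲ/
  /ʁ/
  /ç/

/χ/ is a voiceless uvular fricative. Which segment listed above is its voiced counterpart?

/ʁ/

The voiced counterpart is a voiced uvular fricative — in this inventory, /ʁ/.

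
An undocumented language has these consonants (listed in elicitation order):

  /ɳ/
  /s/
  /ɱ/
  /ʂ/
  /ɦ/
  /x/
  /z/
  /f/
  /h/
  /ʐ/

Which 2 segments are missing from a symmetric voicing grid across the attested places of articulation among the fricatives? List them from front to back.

/v/, /ɣ/

labiodental: voiceless /f/, voiced —.
alveolar: voiceless /s/, voiced /z/.
retroflex: voiceless /ʂ/, voiced /ʐ/.
velar: voiceless /x/, voiced —.
glottal: voiceless /h/, voiced /ɦ/.
Gaps, from front to back: labiodental lacks voiced (/v/); velar lacks voiced (/ɣ/).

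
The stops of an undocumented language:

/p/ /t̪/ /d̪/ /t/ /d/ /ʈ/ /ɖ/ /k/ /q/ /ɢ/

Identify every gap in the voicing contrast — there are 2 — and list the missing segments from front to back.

bilabial: voiceless /p/, voiced —.
dental: voiceless /t̪/, voiced /d̪/.
alveolar: voiceless /t/, voiced /d/.
retroflex: voiceless /ʈ/, voiced /ɖ/.
velar: voiceless /k/, voiced —.
uvular: voiceless /q/, voiced /ɢ/.
Gaps, from front to back: bilabial lacks voiced (/b/); velar lacks voiced (/ɡ/).

/b/, /ɡ/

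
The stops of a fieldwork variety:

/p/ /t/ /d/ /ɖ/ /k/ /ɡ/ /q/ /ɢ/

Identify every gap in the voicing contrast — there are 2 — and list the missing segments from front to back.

bilabial: voiceless /p/, voiced —.
alveolar: voiceless /t/, voiced /d/.
retroflex: voiceless —, voiced /ɖ/.
velar: voiceless /k/, voiced /ɡ/.
uvular: voiceless /q/, voiced /ɢ/.
Gaps, from front to back: bilabial lacks voiced (/b/); retroflex lacks voiceless (/ʈ/).

/b/, /ʈ/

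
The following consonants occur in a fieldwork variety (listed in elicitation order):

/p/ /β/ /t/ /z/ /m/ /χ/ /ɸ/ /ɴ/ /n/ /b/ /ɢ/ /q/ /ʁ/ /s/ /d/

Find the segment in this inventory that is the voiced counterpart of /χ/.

/χ/ is a voiceless uvular fricative.
The voiced counterpart is a voiced uvular fricative — in this inventory, /ʁ/.

/ʁ/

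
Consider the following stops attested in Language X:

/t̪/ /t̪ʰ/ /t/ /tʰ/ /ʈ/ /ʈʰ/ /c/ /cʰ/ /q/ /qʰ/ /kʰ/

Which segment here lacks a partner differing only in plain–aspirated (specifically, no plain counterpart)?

Dental: /t̪/ ~ /t̪ʰ/
Alveolar: /t/ ~ /tʰ/
Retroflex: /ʈ/ ~ /ʈʰ/
Palatal: /c/ ~ /cʰ/
Uvular: /q/ ~ /qʰ/
Velar: only /kʰ/ (aspirated); no plain partner.
So /kʰ/ is the unpaired segment.

/kʰ/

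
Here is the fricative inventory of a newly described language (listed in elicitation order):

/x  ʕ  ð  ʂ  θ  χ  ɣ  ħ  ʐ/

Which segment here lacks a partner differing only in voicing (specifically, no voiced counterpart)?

/χ/

Dental: /θ/ ~ /ð/
Retroflex: /ʂ/ ~ /ʐ/
Velar: /x/ ~ /ɣ/
Pharyngeal: /ħ/ ~ /ʕ/
Uvular: only /χ/ (voiceless); no voiced partner.
So /χ/ is the unpaired segment.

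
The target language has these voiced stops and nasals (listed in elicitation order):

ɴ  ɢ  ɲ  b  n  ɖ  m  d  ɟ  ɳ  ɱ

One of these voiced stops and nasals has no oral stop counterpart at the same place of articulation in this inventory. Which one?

/ɱ/

Bilabial: /b/ ~ /m/
Alveolar: /d/ ~ /n/
Retroflex: /ɖ/ ~ /ɳ/
Palatal: /ɟ/ ~ /ɲ/
Uvular: /ɢ/ ~ /ɴ/
Labiodental: only /ɱ/ (nasal); no oral stop partner.
So /ɱ/ is the unpaired segment.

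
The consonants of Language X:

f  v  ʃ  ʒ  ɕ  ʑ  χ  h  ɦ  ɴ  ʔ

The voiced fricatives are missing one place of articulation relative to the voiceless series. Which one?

uvular

place of articulation  voiceless  voiced  
labiodental       f         v       
postalveolar      ʃ         ʒ       
alveolo-palatal   ɕ         ʑ       
uvular            χ         —       
glottal           h         ɦ       
Every place of articulation has a voiced member except uvular, where /ʁ/ would be expected.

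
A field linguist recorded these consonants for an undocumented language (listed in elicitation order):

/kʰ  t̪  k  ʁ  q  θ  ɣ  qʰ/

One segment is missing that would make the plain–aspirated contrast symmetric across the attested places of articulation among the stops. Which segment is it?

/t̪ʰ/

dental: plain /t̪/, aspirated —.
velar: plain /k/, aspirated /kʰ/.
uvular: plain /q/, aspirated /qʰ/.
The dental row has no aspirated member, so the gap is the aspirated dental stop /t̪ʰ/.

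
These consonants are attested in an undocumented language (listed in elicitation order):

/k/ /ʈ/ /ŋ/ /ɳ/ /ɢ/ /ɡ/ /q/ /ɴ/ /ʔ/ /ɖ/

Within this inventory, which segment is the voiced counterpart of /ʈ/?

/ɖ/

/ʈ/ is a voiceless retroflex stop.
The voiced counterpart is a voiced retroflex stop — in this inventory, /ɖ/.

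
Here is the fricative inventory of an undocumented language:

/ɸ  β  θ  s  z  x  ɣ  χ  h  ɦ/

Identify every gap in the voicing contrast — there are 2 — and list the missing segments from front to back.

Voiceless: /ɸ/ (bilabial), /θ/ (dental), /s/ (alveolar), /x/ (velar), /χ/ (uvular), /h/ (glottal).
Voiced: /β/ (bilabial), /z/ (alveolar), /ɣ/ (velar), /ɦ/ (glottal).
Gaps, from front to back: dental lacks voiced (/ð/); uvular lacks voiced (/ʁ/).

/ð/, /ʁ/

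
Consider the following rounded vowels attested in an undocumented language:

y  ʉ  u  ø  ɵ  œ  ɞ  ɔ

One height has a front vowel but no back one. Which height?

height            front     central   back    
high              y         ʉ         u       
high-mid          ø         ɵ         —       
low-mid           œ         ɞ         ɔ       
Every height has a back member except high-mid, where /o/ would be expected.

high-mid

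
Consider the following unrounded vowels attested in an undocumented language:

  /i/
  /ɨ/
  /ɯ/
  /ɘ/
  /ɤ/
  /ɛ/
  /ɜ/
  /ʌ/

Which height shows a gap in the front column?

high-mid

Front: /i/ (high), /ɛ/ (low-mid).
Central: /ɨ/ (high), /ɘ/ (high-mid), /ɜ/ (low-mid).
Back: /ɯ/ (high), /ɤ/ (high-mid), /ʌ/ (low-mid).
Every height has a front member except high-mid, where /e/ would be expected.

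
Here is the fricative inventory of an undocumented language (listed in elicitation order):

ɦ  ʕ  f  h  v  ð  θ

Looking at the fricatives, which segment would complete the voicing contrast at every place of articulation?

place of articulation  voiceless  voiced  
labiodental       f         v       
dental            θ         ð       
pharyngeal        —         ʕ       
glottal           h         ɦ       
The pharyngeal row has no voiceless member, so the gap is the voiceless pharyngeal fricative /ħ/.

/ħ/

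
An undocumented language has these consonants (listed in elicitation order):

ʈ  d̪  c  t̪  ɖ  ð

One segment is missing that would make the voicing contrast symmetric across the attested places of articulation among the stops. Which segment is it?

/ɟ/

place of articulation  voiceless  voiced  
dental            t̪        d̪      
retroflex         ʈ         ɖ       
palatal           c         —       
The palatal row has no voiced member, so the gap is the voiced palatal stop /ɟ/.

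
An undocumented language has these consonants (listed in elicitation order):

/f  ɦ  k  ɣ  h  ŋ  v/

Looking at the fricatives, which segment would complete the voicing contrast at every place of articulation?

labiodental: voiceless /f/, voiced /v/.
velar: voiceless —, voiced /ɣ/.
glottal: voiceless /h/, voiced /ɦ/.
The velar row has no voiceless member, so the gap is the voiceless velar fricative /x/.

/x/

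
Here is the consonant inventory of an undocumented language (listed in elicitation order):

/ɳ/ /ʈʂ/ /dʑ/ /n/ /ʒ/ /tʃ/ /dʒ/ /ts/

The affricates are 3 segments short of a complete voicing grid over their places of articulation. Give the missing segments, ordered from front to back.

/dz/, /ɖʐ/, /tɕ/

alveolar: voiceless /ts/, voiced —.
postalveolar: voiceless /tʃ/, voiced /dʒ/.
retroflex: voiceless /ʈʂ/, voiced —.
alveolo-palatal: voiceless —, voiced /dʑ/.
Gaps, from front to back: alveolar lacks voiced (/dz/); retroflex lacks voiced (/ɖʐ/); alveolo-palatal lacks voiceless (/tɕ/).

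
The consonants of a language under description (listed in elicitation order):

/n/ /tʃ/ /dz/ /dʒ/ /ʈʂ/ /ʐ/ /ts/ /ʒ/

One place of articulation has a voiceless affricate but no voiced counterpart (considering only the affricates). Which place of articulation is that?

Voiceless: /ts/ (alveolar), /tʃ/ (postalveolar), /ʈʂ/ (retroflex).
Voiced: /dz/ (alveolar), /dʒ/ (postalveolar).
Every place of articulation has a voiced member except retroflex, where /ɖʐ/ would be expected.

retroflex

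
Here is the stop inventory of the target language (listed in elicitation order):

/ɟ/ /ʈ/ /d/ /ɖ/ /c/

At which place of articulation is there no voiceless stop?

alveolar

alveolar: voiceless —, voiced /d/.
retroflex: voiceless /ʈ/, voiced /ɖ/.
palatal: voiceless /c/, voiced /ɟ/.
Every place of articulation has a voiceless member except alveolar, where /t/ would be expected.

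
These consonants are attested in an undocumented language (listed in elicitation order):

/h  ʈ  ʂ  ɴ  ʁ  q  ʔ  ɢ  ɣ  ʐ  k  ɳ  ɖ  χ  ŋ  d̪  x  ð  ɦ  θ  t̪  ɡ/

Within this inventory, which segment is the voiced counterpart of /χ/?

/ʁ/

/χ/ is a voiceless uvular fricative.
The voiced counterpart is a voiced uvular fricative — in this inventory, /ʁ/.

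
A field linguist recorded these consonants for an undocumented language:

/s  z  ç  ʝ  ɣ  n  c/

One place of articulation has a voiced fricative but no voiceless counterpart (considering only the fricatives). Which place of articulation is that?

velar

Voiceless: /s/ (alveolar), /ç/ (palatal).
Voiced: /z/ (alveolar), /ʝ/ (palatal), /ɣ/ (velar).
Every place of articulation has a voiceless member except velar, where /x/ would be expected.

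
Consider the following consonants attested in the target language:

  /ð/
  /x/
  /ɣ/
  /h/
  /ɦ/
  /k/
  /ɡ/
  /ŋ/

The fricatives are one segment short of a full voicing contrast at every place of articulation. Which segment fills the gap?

Voiceless: /x/ (velar), /h/ (glottal).
Voiced: /ð/ (dental), /ɣ/ (velar), /ɦ/ (glottal).
The dental row has no voiceless member, so the gap is the voiceless dental fricative /θ/.

/θ/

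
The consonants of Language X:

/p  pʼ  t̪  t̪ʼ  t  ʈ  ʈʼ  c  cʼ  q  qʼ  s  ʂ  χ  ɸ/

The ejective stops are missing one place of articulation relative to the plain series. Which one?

Plain: /p/ (bilabial), /t̪/ (dental), /t/ (alveolar), /ʈ/ (retroflex), /c/ (palatal), /q/ (uvular).
Ejective: /pʼ/ (bilabial), /t̪ʼ/ (dental), /ʈʼ/ (retroflex), /cʼ/ (palatal), /qʼ/ (uvular).
Every place of articulation has an ejective member except alveolar, where /tʼ/ would be expected.

alveolar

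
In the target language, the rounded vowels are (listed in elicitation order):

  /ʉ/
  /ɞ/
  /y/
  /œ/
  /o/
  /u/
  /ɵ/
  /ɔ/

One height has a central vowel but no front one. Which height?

height            front     central   back    
high              y         ʉ         u       
high-mid          —         ɵ         o       
low-mid           œ         ɞ         ɔ       
Every height has a front member except high-mid, where /ø/ would be expected.

high-mid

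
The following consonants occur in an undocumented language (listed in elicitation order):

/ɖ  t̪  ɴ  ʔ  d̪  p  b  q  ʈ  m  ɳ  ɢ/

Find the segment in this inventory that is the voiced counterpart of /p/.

/p/ is a voiceless bilabial stop.
The voiced counterpart is a voiced bilabial stop — in this inventory, /b/.

/b/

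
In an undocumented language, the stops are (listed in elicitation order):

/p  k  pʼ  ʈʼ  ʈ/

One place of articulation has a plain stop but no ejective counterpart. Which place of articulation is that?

velar

place of articulation  plain     ejective
bilabial          p         pʼ      
retroflex         ʈ         ʈʼ      
velar             k         —       
Every place of articulation has an ejective member except velar, where /kʼ/ would be expected.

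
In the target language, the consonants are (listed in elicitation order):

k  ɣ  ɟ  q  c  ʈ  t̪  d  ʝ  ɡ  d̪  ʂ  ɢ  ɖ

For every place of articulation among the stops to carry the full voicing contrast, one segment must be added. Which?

/t/

place of articulation  voiceless  voiced  
dental            t̪        d̪      
alveolar          —         d       
retroflex         ʈ         ɖ       
palatal           c         ɟ       
velar             k         ɡ       
uvular            q         ɢ       
The alveolar row has no voiceless member, so the gap is the voiceless alveolar stop /t/.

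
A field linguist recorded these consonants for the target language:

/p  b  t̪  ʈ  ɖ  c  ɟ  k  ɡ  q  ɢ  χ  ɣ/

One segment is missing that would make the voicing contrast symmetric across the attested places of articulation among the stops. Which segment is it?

/d̪/

place of articulation  voiceless  voiced  
bilabial          p         b       
dental            t̪        —       
retroflex         ʈ         ɖ       
palatal           c         ɟ       
velar             k         ɡ       
uvular            q         ɢ       
The dental row has no voiced member, so the gap is the voiced dental stop /d̪/.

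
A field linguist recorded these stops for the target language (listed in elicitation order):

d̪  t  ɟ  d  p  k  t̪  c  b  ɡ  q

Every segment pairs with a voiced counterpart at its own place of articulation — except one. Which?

Bilabial: /p/ ~ /b/
Dental: /t̪/ ~ /d̪/
Alveolar: /t/ ~ /d/
Palatal: /c/ ~ /ɟ/
Velar: /k/ ~ /ɡ/
Uvular: only /q/ (voiceless); no voiced partner.
So /q/ is the unpaired segment.

/q/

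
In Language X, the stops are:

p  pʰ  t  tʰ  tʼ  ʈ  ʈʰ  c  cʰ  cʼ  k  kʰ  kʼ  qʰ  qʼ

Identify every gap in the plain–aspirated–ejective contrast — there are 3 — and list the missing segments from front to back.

/pʼ/, /ʈʼ/, /q/

place of articulation  plain     aspirated  ejective
bilabial          p         pʰ        —       
alveolar          t         tʰ        tʼ      
retroflex         ʈ         ʈʰ        —       
palatal           c         cʰ        cʼ      
velar             k         kʰ        kʼ      
uvular            —         qʰ        qʼ      
Gaps, from front to back: bilabial lacks ejective (/pʼ/); retroflex lacks ejective (/ʈʼ/); uvular lacks plain (/q/).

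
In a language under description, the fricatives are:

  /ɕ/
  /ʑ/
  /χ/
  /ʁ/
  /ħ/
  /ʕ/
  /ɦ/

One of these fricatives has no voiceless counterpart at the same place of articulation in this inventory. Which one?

Alveolo-palatal: /ɕ/ ~ /ʑ/
Uvular: /χ/ ~ /ʁ/
Pharyngeal: /ħ/ ~ /ʕ/
Glottal: only /ɦ/ (voiced); no voiceless partner.
So /ɦ/ is the unpaired segment.

/ɦ/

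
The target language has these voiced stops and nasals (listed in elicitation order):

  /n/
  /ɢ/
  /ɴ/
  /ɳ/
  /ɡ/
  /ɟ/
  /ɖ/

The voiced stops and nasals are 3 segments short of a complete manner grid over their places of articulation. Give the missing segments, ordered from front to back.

place of articulation  oral stop  nasal   
alveolar          —         n       
retroflex         ɖ         ɳ       
palatal           ɟ         —       
velar             ɡ         —       
uvular            ɢ         ɴ       
Gaps, from front to back: alveolar lacks oral stop (/d/); palatal lacks nasal (/ɲ/); velar lacks nasal (/ŋ/).

/d/, /ɲ/, /ŋ/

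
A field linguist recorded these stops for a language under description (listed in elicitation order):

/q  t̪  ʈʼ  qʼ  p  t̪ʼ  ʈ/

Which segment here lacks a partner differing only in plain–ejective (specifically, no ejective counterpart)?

/p/

Dental: /t̪/ ~ /t̪ʼ/
Retroflex: /ʈ/ ~ /ʈʼ/
Uvular: /q/ ~ /qʼ/
Bilabial: only /p/ (plain); no ejective partner.
So /p/ is the unpaired segment.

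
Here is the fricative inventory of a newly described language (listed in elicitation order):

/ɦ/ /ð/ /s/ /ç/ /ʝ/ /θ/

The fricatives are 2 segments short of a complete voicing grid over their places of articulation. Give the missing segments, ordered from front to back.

dental: voiceless /θ/, voiced /ð/.
alveolar: voiceless /s/, voiced —.
palatal: voiceless /ç/, voiced /ʝ/.
glottal: voiceless —, voiced /ɦ/.
Gaps, from front to back: alveolar lacks voiced (/z/); glottal lacks voiceless (/h/).

/z/, /h/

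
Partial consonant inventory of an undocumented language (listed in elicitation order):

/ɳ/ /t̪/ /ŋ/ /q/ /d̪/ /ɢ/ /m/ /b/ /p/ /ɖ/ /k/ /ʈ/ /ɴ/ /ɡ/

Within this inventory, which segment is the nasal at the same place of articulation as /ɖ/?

/ɖ/ is a voiced retroflex stop.
The nasal at the same place is a retroflex nasal — in this inventory, /ɳ/.

/ɳ/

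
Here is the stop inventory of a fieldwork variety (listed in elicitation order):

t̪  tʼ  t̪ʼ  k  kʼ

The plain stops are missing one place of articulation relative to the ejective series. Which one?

alveolar

Plain: /t̪/ (dental), /k/ (velar).
Ejective: /t̪ʼ/ (dental), /tʼ/ (alveolar), /kʼ/ (velar).
Every place of articulation has a plain member except alveolar, where /t/ would be expected.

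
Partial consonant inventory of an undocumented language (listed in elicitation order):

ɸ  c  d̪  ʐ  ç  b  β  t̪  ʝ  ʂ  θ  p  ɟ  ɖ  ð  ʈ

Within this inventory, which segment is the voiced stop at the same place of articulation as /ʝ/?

/ʝ/ is a voiced palatal fricative.
The voiced stop at the same place is a voiced palatal stop — in this inventory, /ɟ/.

/ɟ/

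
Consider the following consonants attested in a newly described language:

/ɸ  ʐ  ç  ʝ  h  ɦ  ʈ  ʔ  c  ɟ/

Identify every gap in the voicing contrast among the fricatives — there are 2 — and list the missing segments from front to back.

bilabial: voiceless /ɸ/, voiced —.
retroflex: voiceless —, voiced /ʐ/.
palatal: voiceless /ç/, voiced /ʝ/.
glottal: voiceless /h/, voiced /ɦ/.
Gaps, from front to back: bilabial lacks voiced (/β/); retroflex lacks voiceless (/ʂ/).

/β/, /ʂ/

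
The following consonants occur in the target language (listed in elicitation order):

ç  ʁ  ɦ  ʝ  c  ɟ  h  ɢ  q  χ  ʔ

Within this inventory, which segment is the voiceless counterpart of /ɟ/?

/ɟ/ is a voiced palatal stop.
The voiceless counterpart is a voiceless palatal stop — in this inventory, /c/.

/c/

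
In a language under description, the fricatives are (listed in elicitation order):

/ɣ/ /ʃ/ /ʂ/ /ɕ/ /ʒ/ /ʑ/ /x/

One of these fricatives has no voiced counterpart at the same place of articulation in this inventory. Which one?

Postalveolar: /ʃ/ ~ /ʒ/
Alveolo-palatal: /ɕ/ ~ /ʑ/
Velar: /x/ ~ /ɣ/
Retroflex: only /ʂ/ (voiceless); no voiced partner.
So /ʂ/ is the unpaired segment.

/ʂ/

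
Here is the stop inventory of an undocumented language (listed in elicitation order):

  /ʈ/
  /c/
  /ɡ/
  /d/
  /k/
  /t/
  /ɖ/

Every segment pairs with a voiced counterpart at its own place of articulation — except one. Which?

Alveolar: /t/ ~ /d/
Retroflex: /ʈ/ ~ /ɖ/
Velar: /k/ ~ /ɡ/
Palatal: only /c/ (voiceless); no voiced partner.
So /c/ is the unpaired segment.

/c/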